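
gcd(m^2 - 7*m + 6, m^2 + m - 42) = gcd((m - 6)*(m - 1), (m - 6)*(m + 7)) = m - 6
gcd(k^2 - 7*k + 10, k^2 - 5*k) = k - 5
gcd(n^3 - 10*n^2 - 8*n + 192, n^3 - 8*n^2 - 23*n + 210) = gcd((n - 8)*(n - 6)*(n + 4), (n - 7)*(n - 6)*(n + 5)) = n - 6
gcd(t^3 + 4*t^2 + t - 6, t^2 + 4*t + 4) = t + 2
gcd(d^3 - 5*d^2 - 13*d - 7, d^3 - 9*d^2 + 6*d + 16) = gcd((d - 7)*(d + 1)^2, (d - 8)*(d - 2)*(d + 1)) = d + 1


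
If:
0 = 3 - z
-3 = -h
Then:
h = 3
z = 3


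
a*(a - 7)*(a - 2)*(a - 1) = a^4 - 10*a^3 + 23*a^2 - 14*a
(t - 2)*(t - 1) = t^2 - 3*t + 2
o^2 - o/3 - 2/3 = (o - 1)*(o + 2/3)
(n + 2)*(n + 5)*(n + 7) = n^3 + 14*n^2 + 59*n + 70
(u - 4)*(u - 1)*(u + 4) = u^3 - u^2 - 16*u + 16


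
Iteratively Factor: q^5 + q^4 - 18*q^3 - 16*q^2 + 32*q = (q - 4)*(q^4 + 5*q^3 + 2*q^2 - 8*q) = (q - 4)*(q + 4)*(q^3 + q^2 - 2*q) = q*(q - 4)*(q + 4)*(q^2 + q - 2) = q*(q - 4)*(q + 2)*(q + 4)*(q - 1)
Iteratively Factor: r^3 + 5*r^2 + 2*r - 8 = (r + 4)*(r^2 + r - 2) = (r - 1)*(r + 4)*(r + 2)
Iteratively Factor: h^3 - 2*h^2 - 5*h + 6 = (h + 2)*(h^2 - 4*h + 3) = (h - 3)*(h + 2)*(h - 1)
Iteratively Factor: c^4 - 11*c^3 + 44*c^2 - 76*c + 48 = (c - 2)*(c^3 - 9*c^2 + 26*c - 24) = (c - 4)*(c - 2)*(c^2 - 5*c + 6) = (c - 4)*(c - 3)*(c - 2)*(c - 2)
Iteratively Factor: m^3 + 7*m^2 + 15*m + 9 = (m + 3)*(m^2 + 4*m + 3) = (m + 1)*(m + 3)*(m + 3)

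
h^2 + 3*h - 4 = (h - 1)*(h + 4)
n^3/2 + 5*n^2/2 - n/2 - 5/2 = (n/2 + 1/2)*(n - 1)*(n + 5)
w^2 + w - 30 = (w - 5)*(w + 6)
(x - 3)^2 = x^2 - 6*x + 9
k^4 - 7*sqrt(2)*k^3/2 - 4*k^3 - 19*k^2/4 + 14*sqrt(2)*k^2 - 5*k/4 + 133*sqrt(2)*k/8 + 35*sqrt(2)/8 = (k - 5)*(k + 1/2)^2*(k - 7*sqrt(2)/2)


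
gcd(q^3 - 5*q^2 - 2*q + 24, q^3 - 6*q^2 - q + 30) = q^2 - q - 6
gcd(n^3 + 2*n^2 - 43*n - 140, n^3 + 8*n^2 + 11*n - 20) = n^2 + 9*n + 20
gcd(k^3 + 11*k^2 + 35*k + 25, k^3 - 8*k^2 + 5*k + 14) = k + 1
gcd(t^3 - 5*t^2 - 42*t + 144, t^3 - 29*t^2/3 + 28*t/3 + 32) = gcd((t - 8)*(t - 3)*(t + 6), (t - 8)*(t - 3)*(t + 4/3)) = t^2 - 11*t + 24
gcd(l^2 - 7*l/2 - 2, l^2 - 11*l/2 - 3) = l + 1/2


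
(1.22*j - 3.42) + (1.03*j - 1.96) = 2.25*j - 5.38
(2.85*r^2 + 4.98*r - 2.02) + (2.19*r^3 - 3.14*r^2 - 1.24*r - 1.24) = 2.19*r^3 - 0.29*r^2 + 3.74*r - 3.26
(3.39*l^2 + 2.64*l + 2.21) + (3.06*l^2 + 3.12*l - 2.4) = 6.45*l^2 + 5.76*l - 0.19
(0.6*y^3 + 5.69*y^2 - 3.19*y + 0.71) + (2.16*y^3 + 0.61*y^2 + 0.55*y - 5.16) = 2.76*y^3 + 6.3*y^2 - 2.64*y - 4.45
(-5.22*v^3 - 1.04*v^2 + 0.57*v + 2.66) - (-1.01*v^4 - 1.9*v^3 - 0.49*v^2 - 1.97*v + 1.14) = 1.01*v^4 - 3.32*v^3 - 0.55*v^2 + 2.54*v + 1.52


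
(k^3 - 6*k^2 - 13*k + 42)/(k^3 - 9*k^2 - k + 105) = (k - 2)/(k - 5)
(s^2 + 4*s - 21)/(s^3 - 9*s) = (s + 7)/(s*(s + 3))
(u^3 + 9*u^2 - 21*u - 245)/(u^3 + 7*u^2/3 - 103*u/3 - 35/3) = 3*(u + 7)/(3*u + 1)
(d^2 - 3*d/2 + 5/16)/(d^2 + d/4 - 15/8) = (4*d - 1)/(2*(2*d + 3))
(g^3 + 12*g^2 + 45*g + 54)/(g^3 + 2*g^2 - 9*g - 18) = (g^2 + 9*g + 18)/(g^2 - g - 6)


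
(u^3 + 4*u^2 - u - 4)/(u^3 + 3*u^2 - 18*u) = (u^3 + 4*u^2 - u - 4)/(u*(u^2 + 3*u - 18))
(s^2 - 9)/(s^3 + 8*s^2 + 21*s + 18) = (s - 3)/(s^2 + 5*s + 6)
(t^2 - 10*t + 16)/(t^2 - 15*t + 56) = (t - 2)/(t - 7)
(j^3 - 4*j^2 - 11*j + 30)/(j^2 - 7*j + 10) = j + 3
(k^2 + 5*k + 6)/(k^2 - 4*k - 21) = (k + 2)/(k - 7)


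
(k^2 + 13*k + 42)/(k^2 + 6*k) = (k + 7)/k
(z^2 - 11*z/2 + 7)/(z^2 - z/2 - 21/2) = (z - 2)/(z + 3)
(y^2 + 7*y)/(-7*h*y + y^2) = (y + 7)/(-7*h + y)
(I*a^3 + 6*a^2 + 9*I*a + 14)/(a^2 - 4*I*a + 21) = (I*a^2 - a + 2*I)/(a + 3*I)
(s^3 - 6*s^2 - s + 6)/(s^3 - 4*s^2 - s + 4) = (s - 6)/(s - 4)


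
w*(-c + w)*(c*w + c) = -c^2*w^2 - c^2*w + c*w^3 + c*w^2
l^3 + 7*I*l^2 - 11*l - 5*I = (l + I)^2*(l + 5*I)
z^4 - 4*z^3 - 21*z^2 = z^2*(z - 7)*(z + 3)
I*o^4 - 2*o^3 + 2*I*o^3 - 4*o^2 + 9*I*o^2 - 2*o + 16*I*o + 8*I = (o + 1)*(o - 2*I)*(o + 4*I)*(I*o + I)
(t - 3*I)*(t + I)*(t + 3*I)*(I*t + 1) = I*t^4 + 10*I*t^2 + 9*I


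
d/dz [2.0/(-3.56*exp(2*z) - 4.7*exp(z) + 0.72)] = (14.24*exp(z) + 9.4)*exp(z)/(3.56*exp(2*z) + 4.7*exp(z) - 0.72)^2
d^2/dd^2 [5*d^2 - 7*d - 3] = 10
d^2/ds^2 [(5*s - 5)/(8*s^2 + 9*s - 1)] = 10*((s - 1)*(16*s + 9)^2 - (24*s + 1)*(8*s^2 + 9*s - 1))/(8*s^2 + 9*s - 1)^3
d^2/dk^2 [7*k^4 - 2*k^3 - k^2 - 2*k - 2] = 84*k^2 - 12*k - 2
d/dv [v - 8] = 1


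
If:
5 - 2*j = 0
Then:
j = 5/2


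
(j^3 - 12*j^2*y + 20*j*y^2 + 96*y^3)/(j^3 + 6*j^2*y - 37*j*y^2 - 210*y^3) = (j^2 - 6*j*y - 16*y^2)/(j^2 + 12*j*y + 35*y^2)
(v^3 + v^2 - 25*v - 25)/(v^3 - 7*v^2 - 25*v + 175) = (v + 1)/(v - 7)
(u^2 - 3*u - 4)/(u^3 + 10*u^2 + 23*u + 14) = (u - 4)/(u^2 + 9*u + 14)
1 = 1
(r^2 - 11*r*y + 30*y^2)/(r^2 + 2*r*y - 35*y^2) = (r - 6*y)/(r + 7*y)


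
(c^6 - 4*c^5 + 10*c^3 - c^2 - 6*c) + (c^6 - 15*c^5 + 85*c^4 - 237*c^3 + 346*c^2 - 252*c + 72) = 2*c^6 - 19*c^5 + 85*c^4 - 227*c^3 + 345*c^2 - 258*c + 72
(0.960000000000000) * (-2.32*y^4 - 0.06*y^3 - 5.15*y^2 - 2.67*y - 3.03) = -2.2272*y^4 - 0.0576*y^3 - 4.944*y^2 - 2.5632*y - 2.9088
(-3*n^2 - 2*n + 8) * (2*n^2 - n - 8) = -6*n^4 - n^3 + 42*n^2 + 8*n - 64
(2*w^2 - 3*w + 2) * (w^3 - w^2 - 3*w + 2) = 2*w^5 - 5*w^4 - w^3 + 11*w^2 - 12*w + 4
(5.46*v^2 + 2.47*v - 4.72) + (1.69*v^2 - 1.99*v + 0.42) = 7.15*v^2 + 0.48*v - 4.3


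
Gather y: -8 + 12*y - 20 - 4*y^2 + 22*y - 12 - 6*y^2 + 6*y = -10*y^2 + 40*y - 40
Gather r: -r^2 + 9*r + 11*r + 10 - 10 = -r^2 + 20*r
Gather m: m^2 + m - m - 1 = m^2 - 1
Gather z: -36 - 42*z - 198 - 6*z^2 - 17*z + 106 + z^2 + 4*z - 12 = -5*z^2 - 55*z - 140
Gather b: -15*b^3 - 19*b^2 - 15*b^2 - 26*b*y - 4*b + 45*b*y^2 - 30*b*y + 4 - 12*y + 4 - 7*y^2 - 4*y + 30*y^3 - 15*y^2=-15*b^3 - 34*b^2 + b*(45*y^2 - 56*y - 4) + 30*y^3 - 22*y^2 - 16*y + 8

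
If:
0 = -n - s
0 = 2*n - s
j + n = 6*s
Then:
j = 0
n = 0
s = 0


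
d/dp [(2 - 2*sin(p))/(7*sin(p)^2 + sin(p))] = 2*(7*cos(p) - 14/tan(p) - cos(p)/sin(p)^2)/(7*sin(p) + 1)^2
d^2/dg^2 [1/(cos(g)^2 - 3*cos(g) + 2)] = (-4*sin(g)^4 + 3*sin(g)^2 - 69*cos(g)/4 + 9*cos(3*g)/4 + 15)/((cos(g) - 2)^3*(cos(g) - 1)^3)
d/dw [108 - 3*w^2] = -6*w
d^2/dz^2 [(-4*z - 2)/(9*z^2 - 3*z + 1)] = 12*(-3*(2*z + 1)*(6*z - 1)^2 + (18*z + 1)*(9*z^2 - 3*z + 1))/(9*z^2 - 3*z + 1)^3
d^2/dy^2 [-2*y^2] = -4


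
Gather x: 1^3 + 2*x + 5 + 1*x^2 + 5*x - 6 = x^2 + 7*x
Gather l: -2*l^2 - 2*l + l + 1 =-2*l^2 - l + 1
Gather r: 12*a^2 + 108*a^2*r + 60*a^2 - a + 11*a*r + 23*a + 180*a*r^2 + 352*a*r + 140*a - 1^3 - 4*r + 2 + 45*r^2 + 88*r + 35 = 72*a^2 + 162*a + r^2*(180*a + 45) + r*(108*a^2 + 363*a + 84) + 36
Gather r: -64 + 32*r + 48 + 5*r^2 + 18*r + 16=5*r^2 + 50*r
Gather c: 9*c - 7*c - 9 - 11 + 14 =2*c - 6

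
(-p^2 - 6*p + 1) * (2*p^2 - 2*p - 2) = -2*p^4 - 10*p^3 + 16*p^2 + 10*p - 2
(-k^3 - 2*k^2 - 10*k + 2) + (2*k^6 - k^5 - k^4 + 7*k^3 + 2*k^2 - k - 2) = 2*k^6 - k^5 - k^4 + 6*k^3 - 11*k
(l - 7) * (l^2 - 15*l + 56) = l^3 - 22*l^2 + 161*l - 392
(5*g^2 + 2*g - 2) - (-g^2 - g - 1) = 6*g^2 + 3*g - 1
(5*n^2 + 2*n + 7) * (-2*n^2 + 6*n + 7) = -10*n^4 + 26*n^3 + 33*n^2 + 56*n + 49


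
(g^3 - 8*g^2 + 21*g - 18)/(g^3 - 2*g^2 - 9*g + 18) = (g - 3)/(g + 3)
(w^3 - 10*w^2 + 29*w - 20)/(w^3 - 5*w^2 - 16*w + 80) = (w - 1)/(w + 4)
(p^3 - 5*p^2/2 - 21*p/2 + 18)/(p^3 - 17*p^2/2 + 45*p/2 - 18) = (p + 3)/(p - 3)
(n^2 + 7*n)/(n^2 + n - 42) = n/(n - 6)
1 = 1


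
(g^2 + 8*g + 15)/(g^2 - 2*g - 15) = (g + 5)/(g - 5)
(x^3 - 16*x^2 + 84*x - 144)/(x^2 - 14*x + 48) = (x^2 - 10*x + 24)/(x - 8)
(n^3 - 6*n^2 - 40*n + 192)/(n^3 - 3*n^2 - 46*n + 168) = (n^2 - 2*n - 48)/(n^2 + n - 42)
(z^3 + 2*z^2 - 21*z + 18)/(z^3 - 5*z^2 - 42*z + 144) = (z - 1)/(z - 8)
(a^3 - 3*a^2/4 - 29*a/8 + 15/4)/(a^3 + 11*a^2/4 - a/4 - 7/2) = (8*a^2 - 22*a + 15)/(2*(4*a^2 + 3*a - 7))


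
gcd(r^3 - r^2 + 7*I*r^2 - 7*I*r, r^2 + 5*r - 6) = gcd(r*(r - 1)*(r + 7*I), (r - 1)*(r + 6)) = r - 1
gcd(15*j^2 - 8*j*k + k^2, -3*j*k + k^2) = 3*j - k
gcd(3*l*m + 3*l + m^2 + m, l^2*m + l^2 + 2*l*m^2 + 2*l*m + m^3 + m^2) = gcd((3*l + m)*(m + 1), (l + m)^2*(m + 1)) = m + 1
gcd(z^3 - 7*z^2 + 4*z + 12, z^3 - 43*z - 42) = z + 1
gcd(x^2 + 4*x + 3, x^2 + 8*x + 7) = x + 1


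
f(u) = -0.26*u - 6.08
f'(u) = -0.260000000000000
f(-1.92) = -5.58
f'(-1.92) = -0.26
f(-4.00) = -5.04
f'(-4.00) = -0.26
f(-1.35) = -5.73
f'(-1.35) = -0.26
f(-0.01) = -6.08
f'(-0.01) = -0.26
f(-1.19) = -5.77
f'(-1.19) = -0.26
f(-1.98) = -5.57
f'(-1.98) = -0.26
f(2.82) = -6.81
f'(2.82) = -0.26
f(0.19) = -6.13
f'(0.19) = -0.26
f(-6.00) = -4.52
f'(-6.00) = -0.26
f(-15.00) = -2.18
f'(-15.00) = -0.26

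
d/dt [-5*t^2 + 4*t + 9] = 4 - 10*t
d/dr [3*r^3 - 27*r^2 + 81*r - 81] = 9*r^2 - 54*r + 81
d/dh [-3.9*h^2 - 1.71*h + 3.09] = -7.8*h - 1.71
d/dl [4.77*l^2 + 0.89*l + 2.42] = 9.54*l + 0.89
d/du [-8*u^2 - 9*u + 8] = -16*u - 9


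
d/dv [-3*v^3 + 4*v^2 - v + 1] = -9*v^2 + 8*v - 1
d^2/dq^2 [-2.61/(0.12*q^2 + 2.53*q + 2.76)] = (0.075168*q^2 + 1.584792*q - 2.61*(0.24*q + 2.53)*(0.48*q + 5.06) + 1.728864)/(0.12*q^2 + 2.53*q + 2.76)^3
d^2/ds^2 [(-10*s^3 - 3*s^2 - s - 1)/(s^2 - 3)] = 2*(-31*s^3 - 30*s^2 - 279*s - 30)/(s^6 - 9*s^4 + 27*s^2 - 27)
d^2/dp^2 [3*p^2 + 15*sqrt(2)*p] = 6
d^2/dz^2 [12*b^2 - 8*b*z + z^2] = 2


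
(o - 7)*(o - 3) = o^2 - 10*o + 21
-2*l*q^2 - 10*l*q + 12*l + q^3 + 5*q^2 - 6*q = (-2*l + q)*(q - 1)*(q + 6)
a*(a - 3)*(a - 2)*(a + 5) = a^4 - 19*a^2 + 30*a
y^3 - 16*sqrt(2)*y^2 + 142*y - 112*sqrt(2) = (y - 8*sqrt(2))*(y - 7*sqrt(2))*(y - sqrt(2))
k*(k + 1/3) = k^2 + k/3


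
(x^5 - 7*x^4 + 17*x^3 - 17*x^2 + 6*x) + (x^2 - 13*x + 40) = x^5 - 7*x^4 + 17*x^3 - 16*x^2 - 7*x + 40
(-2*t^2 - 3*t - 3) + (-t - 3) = -2*t^2 - 4*t - 6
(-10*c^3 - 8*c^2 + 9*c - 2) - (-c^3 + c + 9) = -9*c^3 - 8*c^2 + 8*c - 11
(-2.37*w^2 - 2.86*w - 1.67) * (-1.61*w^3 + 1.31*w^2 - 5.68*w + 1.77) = 3.8157*w^5 + 1.4999*w^4 + 12.4037*w^3 + 9.8622*w^2 + 4.4234*w - 2.9559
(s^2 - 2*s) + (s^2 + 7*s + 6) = 2*s^2 + 5*s + 6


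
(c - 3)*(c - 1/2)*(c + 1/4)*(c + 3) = c^4 - c^3/4 - 73*c^2/8 + 9*c/4 + 9/8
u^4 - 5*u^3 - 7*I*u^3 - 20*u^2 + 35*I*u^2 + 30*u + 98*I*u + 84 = (u - 7)*(u + 2)*(u - 6*I)*(u - I)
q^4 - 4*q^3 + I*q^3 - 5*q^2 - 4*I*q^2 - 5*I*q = q*(q - 5)*(q + 1)*(q + I)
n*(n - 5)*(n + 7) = n^3 + 2*n^2 - 35*n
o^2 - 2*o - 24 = (o - 6)*(o + 4)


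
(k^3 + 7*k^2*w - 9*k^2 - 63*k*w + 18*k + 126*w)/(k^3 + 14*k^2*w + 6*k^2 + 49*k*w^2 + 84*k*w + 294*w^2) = (k^2 - 9*k + 18)/(k^2 + 7*k*w + 6*k + 42*w)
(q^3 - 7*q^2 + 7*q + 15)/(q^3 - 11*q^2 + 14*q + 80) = (q^2 - 2*q - 3)/(q^2 - 6*q - 16)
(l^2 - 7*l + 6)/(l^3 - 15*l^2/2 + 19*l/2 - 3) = 2/(2*l - 1)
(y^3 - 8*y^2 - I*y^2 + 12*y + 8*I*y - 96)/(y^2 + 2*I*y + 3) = (y^2 - 4*y*(2 + I) + 32*I)/(y - I)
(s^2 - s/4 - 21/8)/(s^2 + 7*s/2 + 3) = (s - 7/4)/(s + 2)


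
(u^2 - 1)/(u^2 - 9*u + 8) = (u + 1)/(u - 8)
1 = 1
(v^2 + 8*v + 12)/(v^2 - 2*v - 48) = (v + 2)/(v - 8)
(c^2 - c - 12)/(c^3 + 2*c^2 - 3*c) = (c - 4)/(c*(c - 1))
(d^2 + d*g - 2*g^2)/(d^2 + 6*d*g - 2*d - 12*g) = (d^2 + d*g - 2*g^2)/(d^2 + 6*d*g - 2*d - 12*g)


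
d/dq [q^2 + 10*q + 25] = 2*q + 10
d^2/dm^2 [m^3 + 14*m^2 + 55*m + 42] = 6*m + 28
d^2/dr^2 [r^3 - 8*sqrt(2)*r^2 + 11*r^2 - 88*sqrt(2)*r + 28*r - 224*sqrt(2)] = 6*r - 16*sqrt(2) + 22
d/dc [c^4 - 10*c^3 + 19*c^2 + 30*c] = 4*c^3 - 30*c^2 + 38*c + 30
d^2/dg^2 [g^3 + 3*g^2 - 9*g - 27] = 6*g + 6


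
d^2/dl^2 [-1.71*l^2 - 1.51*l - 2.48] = -3.42000000000000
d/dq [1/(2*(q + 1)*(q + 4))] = (-q - 5/2)/(q^4 + 10*q^3 + 33*q^2 + 40*q + 16)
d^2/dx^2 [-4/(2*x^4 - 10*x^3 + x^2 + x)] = 8*(x*(12*x^2 - 30*x + 1)*(2*x^3 - 10*x^2 + x + 1) - (8*x^3 - 30*x^2 + 2*x + 1)^2)/(x^3*(2*x^3 - 10*x^2 + x + 1)^3)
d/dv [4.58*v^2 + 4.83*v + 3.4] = 9.16*v + 4.83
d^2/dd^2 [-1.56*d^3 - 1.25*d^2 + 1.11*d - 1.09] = -9.36*d - 2.5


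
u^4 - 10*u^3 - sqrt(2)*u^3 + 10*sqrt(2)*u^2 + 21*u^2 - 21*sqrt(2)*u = u*(u - 7)*(u - 3)*(u - sqrt(2))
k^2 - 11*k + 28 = (k - 7)*(k - 4)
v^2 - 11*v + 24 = (v - 8)*(v - 3)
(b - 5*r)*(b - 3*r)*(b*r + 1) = b^3*r - 8*b^2*r^2 + b^2 + 15*b*r^3 - 8*b*r + 15*r^2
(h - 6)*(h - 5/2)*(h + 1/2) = h^3 - 8*h^2 + 43*h/4 + 15/2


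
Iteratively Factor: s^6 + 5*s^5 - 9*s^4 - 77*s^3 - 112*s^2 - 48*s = (s + 1)*(s^5 + 4*s^4 - 13*s^3 - 64*s^2 - 48*s) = s*(s + 1)*(s^4 + 4*s^3 - 13*s^2 - 64*s - 48) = s*(s + 1)*(s + 3)*(s^3 + s^2 - 16*s - 16) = s*(s + 1)*(s + 3)*(s + 4)*(s^2 - 3*s - 4) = s*(s - 4)*(s + 1)*(s + 3)*(s + 4)*(s + 1)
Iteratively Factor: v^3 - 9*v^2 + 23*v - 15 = (v - 3)*(v^2 - 6*v + 5) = (v - 5)*(v - 3)*(v - 1)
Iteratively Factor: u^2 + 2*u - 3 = (u + 3)*(u - 1)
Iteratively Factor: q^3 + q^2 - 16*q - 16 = (q + 1)*(q^2 - 16) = (q + 1)*(q + 4)*(q - 4)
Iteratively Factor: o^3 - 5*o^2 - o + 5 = (o - 5)*(o^2 - 1) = (o - 5)*(o - 1)*(o + 1)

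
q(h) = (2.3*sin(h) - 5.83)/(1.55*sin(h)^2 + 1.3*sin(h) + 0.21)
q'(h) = (-3.1*sin(h)*cos(h) - 1.3*cos(h))*(2.3*sin(h) - 5.83)/(1.55*sin(h)^2 + 1.3*sin(h) + 0.21)^2 + 2.3*cos(h)/(1.55*sin(h)^2 + 1.3*sin(h) + 0.21) = (-3.565*sin(h)^2 + 18.073*sin(h) + 8.062)*cos(h)/(2.4025*sin(h)^4 + 4.03*sin(h)^3 + 2.341*sin(h)^2 + 0.546*sin(h) + 0.0441)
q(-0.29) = 185.38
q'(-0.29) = 2036.18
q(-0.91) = -51.05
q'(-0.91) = -230.58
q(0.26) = -8.10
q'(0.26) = 28.83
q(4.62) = -17.95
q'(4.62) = 6.07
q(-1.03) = -33.24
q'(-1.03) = -93.95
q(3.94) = -100.99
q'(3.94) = 854.32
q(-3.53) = -5.36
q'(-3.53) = -15.58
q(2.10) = -1.55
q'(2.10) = -1.71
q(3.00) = -12.97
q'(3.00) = -57.96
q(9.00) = -4.84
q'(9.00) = -13.34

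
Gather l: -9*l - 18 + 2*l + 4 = -7*l - 14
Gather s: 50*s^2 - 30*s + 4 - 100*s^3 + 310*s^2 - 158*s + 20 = -100*s^3 + 360*s^2 - 188*s + 24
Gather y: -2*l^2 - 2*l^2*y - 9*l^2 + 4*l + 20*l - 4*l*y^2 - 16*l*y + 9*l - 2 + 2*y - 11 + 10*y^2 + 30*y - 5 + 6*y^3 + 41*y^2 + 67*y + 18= -11*l^2 + 33*l + 6*y^3 + y^2*(51 - 4*l) + y*(-2*l^2 - 16*l + 99)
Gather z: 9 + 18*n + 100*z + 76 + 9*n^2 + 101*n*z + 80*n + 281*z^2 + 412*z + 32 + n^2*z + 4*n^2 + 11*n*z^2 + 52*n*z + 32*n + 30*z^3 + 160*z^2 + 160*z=13*n^2 + 130*n + 30*z^3 + z^2*(11*n + 441) + z*(n^2 + 153*n + 672) + 117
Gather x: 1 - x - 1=-x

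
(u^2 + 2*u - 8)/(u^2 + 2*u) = (u^2 + 2*u - 8)/(u*(u + 2))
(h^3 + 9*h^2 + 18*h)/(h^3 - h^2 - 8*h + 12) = h*(h + 6)/(h^2 - 4*h + 4)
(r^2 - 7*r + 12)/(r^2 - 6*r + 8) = (r - 3)/(r - 2)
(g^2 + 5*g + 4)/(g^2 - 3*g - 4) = (g + 4)/(g - 4)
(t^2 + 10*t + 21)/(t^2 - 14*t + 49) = (t^2 + 10*t + 21)/(t^2 - 14*t + 49)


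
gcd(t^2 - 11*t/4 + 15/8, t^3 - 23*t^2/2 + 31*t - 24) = t - 3/2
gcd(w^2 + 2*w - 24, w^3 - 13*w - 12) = w - 4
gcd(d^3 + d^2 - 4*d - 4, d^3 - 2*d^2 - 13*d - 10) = d^2 + 3*d + 2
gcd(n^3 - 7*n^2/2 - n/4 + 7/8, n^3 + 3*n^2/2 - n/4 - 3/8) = n^2 - 1/4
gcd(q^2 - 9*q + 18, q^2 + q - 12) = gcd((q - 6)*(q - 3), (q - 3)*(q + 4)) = q - 3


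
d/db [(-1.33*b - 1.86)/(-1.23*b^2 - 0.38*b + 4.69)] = (1.6359*b^2 + 0.5054*b - (1.33*b + 1.86)*(2.46*b + 0.38) - 6.2377)/(1.23*b^2 + 0.38*b - 4.69)^2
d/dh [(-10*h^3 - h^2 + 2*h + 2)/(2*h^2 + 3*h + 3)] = h*(-20*h^3 - 60*h^2 - 97*h - 14)/(4*h^4 + 12*h^3 + 21*h^2 + 18*h + 9)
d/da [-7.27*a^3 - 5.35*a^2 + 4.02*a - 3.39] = -21.81*a^2 - 10.7*a + 4.02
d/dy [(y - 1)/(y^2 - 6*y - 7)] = (y^2 - 6*y - 2*(y - 3)*(y - 1) - 7)/(-y^2 + 6*y + 7)^2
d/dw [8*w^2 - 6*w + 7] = 16*w - 6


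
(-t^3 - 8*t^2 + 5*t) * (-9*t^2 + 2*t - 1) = 9*t^5 + 70*t^4 - 60*t^3 + 18*t^2 - 5*t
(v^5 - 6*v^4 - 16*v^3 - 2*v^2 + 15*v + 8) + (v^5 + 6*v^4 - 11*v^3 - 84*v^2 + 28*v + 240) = 2*v^5 - 27*v^3 - 86*v^2 + 43*v + 248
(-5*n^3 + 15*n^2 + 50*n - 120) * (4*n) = -20*n^4 + 60*n^3 + 200*n^2 - 480*n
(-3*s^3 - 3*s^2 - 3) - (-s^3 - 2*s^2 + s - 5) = -2*s^3 - s^2 - s + 2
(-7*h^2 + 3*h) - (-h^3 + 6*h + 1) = h^3 - 7*h^2 - 3*h - 1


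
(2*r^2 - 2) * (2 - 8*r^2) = -16*r^4 + 20*r^2 - 4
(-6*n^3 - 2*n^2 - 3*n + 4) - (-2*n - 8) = -6*n^3 - 2*n^2 - n + 12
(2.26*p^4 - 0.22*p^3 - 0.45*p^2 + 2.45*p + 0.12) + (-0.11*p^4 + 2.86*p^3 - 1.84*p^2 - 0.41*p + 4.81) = 2.15*p^4 + 2.64*p^3 - 2.29*p^2 + 2.04*p + 4.93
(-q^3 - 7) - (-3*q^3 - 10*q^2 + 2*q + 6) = 2*q^3 + 10*q^2 - 2*q - 13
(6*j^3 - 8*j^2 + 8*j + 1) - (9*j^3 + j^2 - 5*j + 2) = -3*j^3 - 9*j^2 + 13*j - 1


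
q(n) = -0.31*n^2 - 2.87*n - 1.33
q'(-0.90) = -2.31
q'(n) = -0.62*n - 2.87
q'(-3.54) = -0.68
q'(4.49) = -5.65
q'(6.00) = -6.59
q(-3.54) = 4.95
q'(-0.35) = -2.65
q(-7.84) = 2.12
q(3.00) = -12.73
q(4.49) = -20.47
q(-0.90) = 1.00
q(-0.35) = -0.36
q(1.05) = -4.69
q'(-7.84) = 1.99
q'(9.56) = -8.80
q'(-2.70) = -1.20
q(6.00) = -29.71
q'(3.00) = -4.73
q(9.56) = -57.10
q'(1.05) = -3.52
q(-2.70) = 4.16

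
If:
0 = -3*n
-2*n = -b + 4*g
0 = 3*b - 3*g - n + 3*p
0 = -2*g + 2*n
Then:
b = 0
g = 0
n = 0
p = 0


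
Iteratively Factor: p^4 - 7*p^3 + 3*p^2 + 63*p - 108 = (p - 4)*(p^3 - 3*p^2 - 9*p + 27) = (p - 4)*(p - 3)*(p^2 - 9) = (p - 4)*(p - 3)^2*(p + 3)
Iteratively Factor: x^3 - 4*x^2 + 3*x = (x - 3)*(x^2 - x) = (x - 3)*(x - 1)*(x)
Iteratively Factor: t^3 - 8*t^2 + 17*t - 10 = (t - 1)*(t^2 - 7*t + 10) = (t - 5)*(t - 1)*(t - 2)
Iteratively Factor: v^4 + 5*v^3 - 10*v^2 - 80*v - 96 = (v + 4)*(v^3 + v^2 - 14*v - 24) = (v + 3)*(v + 4)*(v^2 - 2*v - 8) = (v + 2)*(v + 3)*(v + 4)*(v - 4)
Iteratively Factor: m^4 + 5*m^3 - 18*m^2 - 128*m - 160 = (m + 4)*(m^3 + m^2 - 22*m - 40) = (m + 4)^2*(m^2 - 3*m - 10) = (m + 2)*(m + 4)^2*(m - 5)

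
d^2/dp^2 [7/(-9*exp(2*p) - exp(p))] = 7*((9*exp(p) + 1)*(36*exp(p) + 1) - 2*(18*exp(p) + 1)^2)*exp(-p)/(9*exp(p) + 1)^3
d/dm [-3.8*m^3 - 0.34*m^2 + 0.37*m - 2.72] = -11.4*m^2 - 0.68*m + 0.37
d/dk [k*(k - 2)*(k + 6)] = 3*k^2 + 8*k - 12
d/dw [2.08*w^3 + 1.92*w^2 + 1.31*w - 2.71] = 6.24*w^2 + 3.84*w + 1.31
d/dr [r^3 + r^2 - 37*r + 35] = 3*r^2 + 2*r - 37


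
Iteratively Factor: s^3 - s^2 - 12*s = (s + 3)*(s^2 - 4*s) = (s - 4)*(s + 3)*(s)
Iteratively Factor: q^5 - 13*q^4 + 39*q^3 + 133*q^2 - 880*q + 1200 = (q - 5)*(q^4 - 8*q^3 - q^2 + 128*q - 240) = (q - 5)*(q - 3)*(q^3 - 5*q^2 - 16*q + 80) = (q - 5)*(q - 4)*(q - 3)*(q^2 - q - 20) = (q - 5)*(q - 4)*(q - 3)*(q + 4)*(q - 5)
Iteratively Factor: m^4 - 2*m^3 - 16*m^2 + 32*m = (m - 4)*(m^3 + 2*m^2 - 8*m) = (m - 4)*(m + 4)*(m^2 - 2*m) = m*(m - 4)*(m + 4)*(m - 2)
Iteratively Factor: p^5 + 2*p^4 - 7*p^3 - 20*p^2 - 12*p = (p + 2)*(p^4 - 7*p^2 - 6*p) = p*(p + 2)*(p^3 - 7*p - 6) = p*(p - 3)*(p + 2)*(p^2 + 3*p + 2) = p*(p - 3)*(p + 1)*(p + 2)*(p + 2)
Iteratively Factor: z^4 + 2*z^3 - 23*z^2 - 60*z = (z - 5)*(z^3 + 7*z^2 + 12*z) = (z - 5)*(z + 4)*(z^2 + 3*z) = z*(z - 5)*(z + 4)*(z + 3)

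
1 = 1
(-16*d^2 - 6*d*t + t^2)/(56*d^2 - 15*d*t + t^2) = (2*d + t)/(-7*d + t)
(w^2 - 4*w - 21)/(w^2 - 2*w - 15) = (w - 7)/(w - 5)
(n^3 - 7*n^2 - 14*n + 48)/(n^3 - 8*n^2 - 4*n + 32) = (n + 3)/(n + 2)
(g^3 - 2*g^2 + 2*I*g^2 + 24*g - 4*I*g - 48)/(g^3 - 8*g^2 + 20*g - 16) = (g^2 + 2*I*g + 24)/(g^2 - 6*g + 8)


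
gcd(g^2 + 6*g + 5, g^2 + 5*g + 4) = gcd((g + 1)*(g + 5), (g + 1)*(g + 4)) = g + 1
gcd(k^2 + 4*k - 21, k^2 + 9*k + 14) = k + 7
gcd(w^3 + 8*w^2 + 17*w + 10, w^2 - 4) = w + 2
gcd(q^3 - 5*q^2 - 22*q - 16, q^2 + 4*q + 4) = q + 2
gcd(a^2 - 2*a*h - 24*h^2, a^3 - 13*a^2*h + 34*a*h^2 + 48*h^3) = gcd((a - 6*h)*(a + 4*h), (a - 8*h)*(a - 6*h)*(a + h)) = a - 6*h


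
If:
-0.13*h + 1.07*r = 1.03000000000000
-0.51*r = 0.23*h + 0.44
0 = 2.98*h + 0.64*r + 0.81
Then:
No Solution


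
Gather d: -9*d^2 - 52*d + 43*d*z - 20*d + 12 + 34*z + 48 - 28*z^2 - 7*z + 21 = -9*d^2 + d*(43*z - 72) - 28*z^2 + 27*z + 81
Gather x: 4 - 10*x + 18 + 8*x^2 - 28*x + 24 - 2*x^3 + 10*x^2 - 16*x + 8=-2*x^3 + 18*x^2 - 54*x + 54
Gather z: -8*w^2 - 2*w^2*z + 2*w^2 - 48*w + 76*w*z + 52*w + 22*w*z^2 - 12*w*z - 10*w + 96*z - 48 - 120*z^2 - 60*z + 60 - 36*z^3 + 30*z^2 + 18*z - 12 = -6*w^2 - 6*w - 36*z^3 + z^2*(22*w - 90) + z*(-2*w^2 + 64*w + 54)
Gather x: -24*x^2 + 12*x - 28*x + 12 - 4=-24*x^2 - 16*x + 8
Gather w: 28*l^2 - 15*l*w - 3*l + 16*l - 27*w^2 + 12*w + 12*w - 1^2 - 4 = 28*l^2 + 13*l - 27*w^2 + w*(24 - 15*l) - 5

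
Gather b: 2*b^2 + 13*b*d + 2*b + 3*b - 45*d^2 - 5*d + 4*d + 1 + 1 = 2*b^2 + b*(13*d + 5) - 45*d^2 - d + 2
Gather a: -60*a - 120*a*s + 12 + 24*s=a*(-120*s - 60) + 24*s + 12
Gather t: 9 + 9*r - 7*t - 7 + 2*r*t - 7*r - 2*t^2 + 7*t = 2*r*t + 2*r - 2*t^2 + 2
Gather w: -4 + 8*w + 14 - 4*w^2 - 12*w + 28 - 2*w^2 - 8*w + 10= -6*w^2 - 12*w + 48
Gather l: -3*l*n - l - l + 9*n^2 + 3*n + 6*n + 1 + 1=l*(-3*n - 2) + 9*n^2 + 9*n + 2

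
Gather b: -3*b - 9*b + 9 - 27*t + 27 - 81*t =-12*b - 108*t + 36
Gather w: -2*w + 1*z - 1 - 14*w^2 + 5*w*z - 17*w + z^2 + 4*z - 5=-14*w^2 + w*(5*z - 19) + z^2 + 5*z - 6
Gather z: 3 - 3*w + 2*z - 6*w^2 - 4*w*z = -6*w^2 - 3*w + z*(2 - 4*w) + 3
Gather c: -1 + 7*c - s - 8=7*c - s - 9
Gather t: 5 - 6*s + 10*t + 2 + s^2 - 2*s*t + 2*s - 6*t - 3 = s^2 - 4*s + t*(4 - 2*s) + 4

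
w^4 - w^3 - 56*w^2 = w^2*(w - 8)*(w + 7)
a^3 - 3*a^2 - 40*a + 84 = (a - 7)*(a - 2)*(a + 6)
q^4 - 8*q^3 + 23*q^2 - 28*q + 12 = (q - 3)*(q - 2)^2*(q - 1)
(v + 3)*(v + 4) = v^2 + 7*v + 12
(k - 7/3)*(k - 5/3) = k^2 - 4*k + 35/9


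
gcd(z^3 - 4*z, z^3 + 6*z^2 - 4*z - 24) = z^2 - 4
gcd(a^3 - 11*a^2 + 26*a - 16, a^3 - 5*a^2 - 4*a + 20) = a - 2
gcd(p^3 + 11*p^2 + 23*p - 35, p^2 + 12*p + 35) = p^2 + 12*p + 35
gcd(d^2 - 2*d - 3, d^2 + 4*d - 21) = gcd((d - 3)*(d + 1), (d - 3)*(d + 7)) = d - 3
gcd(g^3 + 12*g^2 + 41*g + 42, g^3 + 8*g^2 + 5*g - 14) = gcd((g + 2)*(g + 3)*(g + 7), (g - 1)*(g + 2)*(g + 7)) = g^2 + 9*g + 14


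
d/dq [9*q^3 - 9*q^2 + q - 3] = 27*q^2 - 18*q + 1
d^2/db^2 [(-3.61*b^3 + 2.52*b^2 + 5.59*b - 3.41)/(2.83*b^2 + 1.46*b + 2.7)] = (-7.105427357601e-15*b^4 + 108.493098*b^3 - 364.777734*b^2 - 498.717168*b + 30.244148)/(22.665187*b^6 + 35.078982*b^5 + 82.969374*b^4 + 70.047296*b^3 + 79.15806*b^2 + 31.9302*b + 19.683)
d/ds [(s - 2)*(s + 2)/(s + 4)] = (s^2 + 8*s + 4)/(s^2 + 8*s + 16)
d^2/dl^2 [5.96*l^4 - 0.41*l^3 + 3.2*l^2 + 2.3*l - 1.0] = 71.52*l^2 - 2.46*l + 6.4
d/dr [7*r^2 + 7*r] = 14*r + 7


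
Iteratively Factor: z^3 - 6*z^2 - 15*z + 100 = (z - 5)*(z^2 - z - 20) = (z - 5)*(z + 4)*(z - 5)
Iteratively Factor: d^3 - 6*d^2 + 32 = (d - 4)*(d^2 - 2*d - 8) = (d - 4)^2*(d + 2)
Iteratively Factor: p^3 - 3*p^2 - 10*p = (p + 2)*(p^2 - 5*p) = p*(p + 2)*(p - 5)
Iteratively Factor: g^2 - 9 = (g - 3)*(g + 3)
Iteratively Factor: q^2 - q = (q - 1)*(q)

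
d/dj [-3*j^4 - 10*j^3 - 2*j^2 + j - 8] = -12*j^3 - 30*j^2 - 4*j + 1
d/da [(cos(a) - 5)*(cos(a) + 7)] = -2*(cos(a) + 1)*sin(a)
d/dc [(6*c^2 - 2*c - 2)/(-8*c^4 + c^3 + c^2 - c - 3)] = 2*((1 - 6*c)*(8*c^4 - c^3 - c^2 + c + 3) - (-3*c^2 + c + 1)*(32*c^3 - 3*c^2 - 2*c + 1))/(8*c^4 - c^3 - c^2 + c + 3)^2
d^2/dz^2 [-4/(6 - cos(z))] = 4*(sin(z)^2 - 6*cos(z) + 1)/(cos(z) - 6)^3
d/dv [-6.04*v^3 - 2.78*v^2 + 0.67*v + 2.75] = -18.12*v^2 - 5.56*v + 0.67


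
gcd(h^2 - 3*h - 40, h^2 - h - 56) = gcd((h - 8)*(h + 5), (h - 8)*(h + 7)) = h - 8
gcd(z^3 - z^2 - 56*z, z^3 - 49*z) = z^2 + 7*z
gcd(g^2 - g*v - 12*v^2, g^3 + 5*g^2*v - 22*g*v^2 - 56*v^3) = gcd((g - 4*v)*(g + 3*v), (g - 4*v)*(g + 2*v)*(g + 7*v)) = -g + 4*v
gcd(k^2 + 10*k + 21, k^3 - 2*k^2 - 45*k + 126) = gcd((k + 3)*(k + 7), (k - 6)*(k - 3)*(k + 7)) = k + 7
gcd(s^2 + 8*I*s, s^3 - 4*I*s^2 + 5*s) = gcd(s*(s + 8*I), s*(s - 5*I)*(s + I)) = s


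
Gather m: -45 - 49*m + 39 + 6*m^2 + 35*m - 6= 6*m^2 - 14*m - 12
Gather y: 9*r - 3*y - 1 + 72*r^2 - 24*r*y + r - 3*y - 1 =72*r^2 + 10*r + y*(-24*r - 6) - 2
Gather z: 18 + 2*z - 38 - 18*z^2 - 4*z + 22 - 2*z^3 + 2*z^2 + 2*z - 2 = -2*z^3 - 16*z^2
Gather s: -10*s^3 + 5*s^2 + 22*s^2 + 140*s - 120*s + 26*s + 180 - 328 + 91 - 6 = -10*s^3 + 27*s^2 + 46*s - 63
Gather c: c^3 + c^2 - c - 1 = c^3 + c^2 - c - 1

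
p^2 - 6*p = p*(p - 6)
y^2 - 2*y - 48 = (y - 8)*(y + 6)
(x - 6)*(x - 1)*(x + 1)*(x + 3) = x^4 - 3*x^3 - 19*x^2 + 3*x + 18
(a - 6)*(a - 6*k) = a^2 - 6*a*k - 6*a + 36*k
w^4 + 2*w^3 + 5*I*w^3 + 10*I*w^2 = w^2*(w + 2)*(w + 5*I)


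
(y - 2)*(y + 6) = y^2 + 4*y - 12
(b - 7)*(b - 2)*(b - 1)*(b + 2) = b^4 - 8*b^3 + 3*b^2 + 32*b - 28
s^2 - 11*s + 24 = (s - 8)*(s - 3)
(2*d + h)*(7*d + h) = 14*d^2 + 9*d*h + h^2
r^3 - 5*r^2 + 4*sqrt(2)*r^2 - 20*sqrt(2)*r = r*(r - 5)*(r + 4*sqrt(2))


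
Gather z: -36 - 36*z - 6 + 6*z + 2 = -30*z - 40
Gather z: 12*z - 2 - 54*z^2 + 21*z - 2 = -54*z^2 + 33*z - 4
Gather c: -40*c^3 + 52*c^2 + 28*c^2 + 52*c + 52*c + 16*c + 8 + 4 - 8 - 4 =-40*c^3 + 80*c^2 + 120*c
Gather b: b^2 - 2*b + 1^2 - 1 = b^2 - 2*b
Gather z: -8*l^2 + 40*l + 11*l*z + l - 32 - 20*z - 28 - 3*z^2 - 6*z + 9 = -8*l^2 + 41*l - 3*z^2 + z*(11*l - 26) - 51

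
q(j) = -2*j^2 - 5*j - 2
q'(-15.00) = 55.00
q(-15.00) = -377.00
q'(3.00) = -17.00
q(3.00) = -35.00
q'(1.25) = -10.00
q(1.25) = -11.38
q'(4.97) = -24.88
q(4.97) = -76.25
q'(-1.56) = 1.24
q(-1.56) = 0.93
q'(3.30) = -18.20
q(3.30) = -40.28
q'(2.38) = -14.52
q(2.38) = -25.23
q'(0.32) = -6.28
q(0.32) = -3.80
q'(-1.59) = 1.36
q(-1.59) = 0.89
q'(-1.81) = 2.24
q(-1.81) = 0.50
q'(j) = -4*j - 5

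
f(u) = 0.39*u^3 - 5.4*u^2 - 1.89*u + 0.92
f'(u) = 1.17*u^2 - 10.8*u - 1.89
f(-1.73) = -13.99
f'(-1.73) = 20.30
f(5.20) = -100.09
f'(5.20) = -26.41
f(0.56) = -1.76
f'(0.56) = -7.57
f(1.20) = -8.45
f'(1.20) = -13.17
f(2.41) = -29.54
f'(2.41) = -21.12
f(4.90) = -92.11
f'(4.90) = -26.72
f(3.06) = -44.25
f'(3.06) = -23.98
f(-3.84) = -93.53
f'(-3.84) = 56.83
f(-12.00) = -1427.92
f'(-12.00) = 296.19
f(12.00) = -125.44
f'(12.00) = 36.99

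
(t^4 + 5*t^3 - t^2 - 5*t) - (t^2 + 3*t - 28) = t^4 + 5*t^3 - 2*t^2 - 8*t + 28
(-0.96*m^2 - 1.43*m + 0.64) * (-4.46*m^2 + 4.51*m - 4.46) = 4.2816*m^4 + 2.0482*m^3 - 5.0221*m^2 + 9.2642*m - 2.8544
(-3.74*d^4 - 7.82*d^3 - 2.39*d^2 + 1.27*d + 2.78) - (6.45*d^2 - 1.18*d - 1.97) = -3.74*d^4 - 7.82*d^3 - 8.84*d^2 + 2.45*d + 4.75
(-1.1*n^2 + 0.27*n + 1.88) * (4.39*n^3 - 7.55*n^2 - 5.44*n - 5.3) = -4.829*n^5 + 9.4903*n^4 + 12.1987*n^3 - 9.8328*n^2 - 11.6582*n - 9.964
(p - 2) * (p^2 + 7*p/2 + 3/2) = p^3 + 3*p^2/2 - 11*p/2 - 3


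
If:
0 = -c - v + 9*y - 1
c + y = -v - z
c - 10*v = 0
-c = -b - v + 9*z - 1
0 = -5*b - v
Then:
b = 1/252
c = -25/126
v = -5/252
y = 197/2268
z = 149/1134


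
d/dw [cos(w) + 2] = -sin(w)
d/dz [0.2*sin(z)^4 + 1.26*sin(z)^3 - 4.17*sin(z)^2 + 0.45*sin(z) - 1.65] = (0.8*sin(z)^3 + 3.78*sin(z)^2 - 8.34*sin(z) + 0.45)*cos(z)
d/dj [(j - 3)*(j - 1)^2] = (j - 1)*(3*j - 7)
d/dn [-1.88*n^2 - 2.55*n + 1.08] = -3.76*n - 2.55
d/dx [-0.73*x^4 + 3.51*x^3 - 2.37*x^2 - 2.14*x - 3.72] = -2.92*x^3 + 10.53*x^2 - 4.74*x - 2.14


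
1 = 1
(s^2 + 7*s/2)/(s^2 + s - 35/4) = 2*s/(2*s - 5)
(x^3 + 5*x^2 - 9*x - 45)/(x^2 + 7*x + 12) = (x^2 + 2*x - 15)/(x + 4)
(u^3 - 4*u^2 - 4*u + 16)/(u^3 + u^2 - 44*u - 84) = (u^2 - 6*u + 8)/(u^2 - u - 42)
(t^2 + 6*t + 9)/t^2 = 1 + 6/t + 9/t^2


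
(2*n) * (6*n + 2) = 12*n^2 + 4*n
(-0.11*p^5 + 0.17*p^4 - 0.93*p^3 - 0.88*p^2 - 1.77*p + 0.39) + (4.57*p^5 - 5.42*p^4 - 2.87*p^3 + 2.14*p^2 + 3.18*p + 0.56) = 4.46*p^5 - 5.25*p^4 - 3.8*p^3 + 1.26*p^2 + 1.41*p + 0.95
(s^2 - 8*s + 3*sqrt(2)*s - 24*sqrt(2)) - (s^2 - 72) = -8*s + 3*sqrt(2)*s - 24*sqrt(2) + 72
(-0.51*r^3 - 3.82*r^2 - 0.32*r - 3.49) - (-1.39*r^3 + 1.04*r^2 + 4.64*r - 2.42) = 0.88*r^3 - 4.86*r^2 - 4.96*r - 1.07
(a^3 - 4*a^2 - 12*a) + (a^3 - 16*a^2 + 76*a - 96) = 2*a^3 - 20*a^2 + 64*a - 96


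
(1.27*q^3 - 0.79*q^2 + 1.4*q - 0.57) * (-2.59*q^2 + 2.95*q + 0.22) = -3.2893*q^5 + 5.7926*q^4 - 5.6771*q^3 + 5.4325*q^2 - 1.3735*q - 0.1254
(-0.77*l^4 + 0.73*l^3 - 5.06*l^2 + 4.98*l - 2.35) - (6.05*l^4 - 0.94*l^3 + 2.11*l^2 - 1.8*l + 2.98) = -6.82*l^4 + 1.67*l^3 - 7.17*l^2 + 6.78*l - 5.33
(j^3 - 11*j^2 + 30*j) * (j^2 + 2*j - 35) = j^5 - 9*j^4 - 27*j^3 + 445*j^2 - 1050*j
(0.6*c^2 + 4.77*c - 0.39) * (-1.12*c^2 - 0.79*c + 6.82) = -0.672*c^4 - 5.8164*c^3 + 0.7605*c^2 + 32.8395*c - 2.6598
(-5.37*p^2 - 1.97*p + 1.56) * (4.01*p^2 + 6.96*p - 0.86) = -21.5337*p^4 - 45.2749*p^3 - 2.8374*p^2 + 12.5518*p - 1.3416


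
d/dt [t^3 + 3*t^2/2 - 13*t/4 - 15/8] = 3*t^2 + 3*t - 13/4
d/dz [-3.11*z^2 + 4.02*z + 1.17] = 4.02 - 6.22*z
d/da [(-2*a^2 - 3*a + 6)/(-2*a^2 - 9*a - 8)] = 2*(6*a^2 + 28*a + 39)/(4*a^4 + 36*a^3 + 113*a^2 + 144*a + 64)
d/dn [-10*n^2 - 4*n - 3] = -20*n - 4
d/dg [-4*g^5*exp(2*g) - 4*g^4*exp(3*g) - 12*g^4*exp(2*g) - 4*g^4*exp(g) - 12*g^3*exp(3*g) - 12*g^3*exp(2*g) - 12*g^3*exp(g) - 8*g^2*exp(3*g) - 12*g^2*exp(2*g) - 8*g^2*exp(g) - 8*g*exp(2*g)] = 4*(-2*g^5*exp(g) - 3*g^4*exp(2*g) - 11*g^4*exp(g) - g^4 - 13*g^3*exp(2*g) - 18*g^3*exp(g) - 7*g^3 - 15*g^2*exp(2*g) - 15*g^2*exp(g) - 11*g^2 - 4*g*exp(2*g) - 10*g*exp(g) - 4*g - 2*exp(g))*exp(g)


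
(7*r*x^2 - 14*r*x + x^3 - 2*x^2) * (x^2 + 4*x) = 7*r*x^4 + 14*r*x^3 - 56*r*x^2 + x^5 + 2*x^4 - 8*x^3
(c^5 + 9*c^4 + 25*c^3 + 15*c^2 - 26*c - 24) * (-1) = -c^5 - 9*c^4 - 25*c^3 - 15*c^2 + 26*c + 24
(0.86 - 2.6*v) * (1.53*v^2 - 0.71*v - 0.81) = -3.978*v^3 + 3.1618*v^2 + 1.4954*v - 0.6966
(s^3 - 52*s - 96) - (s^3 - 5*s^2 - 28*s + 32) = 5*s^2 - 24*s - 128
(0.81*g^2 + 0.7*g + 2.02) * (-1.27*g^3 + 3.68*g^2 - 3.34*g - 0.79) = -1.0287*g^5 + 2.0918*g^4 - 2.6948*g^3 + 4.4557*g^2 - 7.2998*g - 1.5958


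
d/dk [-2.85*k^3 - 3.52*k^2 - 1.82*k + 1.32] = -8.55*k^2 - 7.04*k - 1.82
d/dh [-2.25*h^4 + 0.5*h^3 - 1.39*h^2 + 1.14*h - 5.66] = -9.0*h^3 + 1.5*h^2 - 2.78*h + 1.14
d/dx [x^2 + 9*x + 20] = 2*x + 9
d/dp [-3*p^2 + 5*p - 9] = 5 - 6*p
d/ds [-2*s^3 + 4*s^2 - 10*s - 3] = -6*s^2 + 8*s - 10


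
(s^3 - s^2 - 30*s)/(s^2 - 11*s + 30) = s*(s + 5)/(s - 5)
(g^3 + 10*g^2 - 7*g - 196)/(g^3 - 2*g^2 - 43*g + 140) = (g + 7)/(g - 5)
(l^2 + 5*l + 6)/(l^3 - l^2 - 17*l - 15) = (l + 2)/(l^2 - 4*l - 5)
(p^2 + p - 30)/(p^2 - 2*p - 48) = (p - 5)/(p - 8)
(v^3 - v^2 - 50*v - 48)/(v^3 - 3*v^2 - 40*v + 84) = (v^2 - 7*v - 8)/(v^2 - 9*v + 14)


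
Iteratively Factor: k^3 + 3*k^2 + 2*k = (k + 1)*(k^2 + 2*k) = k*(k + 1)*(k + 2)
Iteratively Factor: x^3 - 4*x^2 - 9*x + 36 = (x + 3)*(x^2 - 7*x + 12) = (x - 4)*(x + 3)*(x - 3)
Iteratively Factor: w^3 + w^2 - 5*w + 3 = (w - 1)*(w^2 + 2*w - 3) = (w - 1)*(w + 3)*(w - 1)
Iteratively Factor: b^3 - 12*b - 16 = (b - 4)*(b^2 + 4*b + 4) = (b - 4)*(b + 2)*(b + 2)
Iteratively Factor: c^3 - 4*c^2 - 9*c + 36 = (c - 3)*(c^2 - c - 12) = (c - 3)*(c + 3)*(c - 4)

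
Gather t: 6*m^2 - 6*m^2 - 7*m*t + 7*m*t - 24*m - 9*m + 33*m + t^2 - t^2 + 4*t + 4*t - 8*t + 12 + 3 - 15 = 0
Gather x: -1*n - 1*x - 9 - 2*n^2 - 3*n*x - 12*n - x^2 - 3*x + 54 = -2*n^2 - 13*n - x^2 + x*(-3*n - 4) + 45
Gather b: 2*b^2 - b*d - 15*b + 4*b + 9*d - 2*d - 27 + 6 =2*b^2 + b*(-d - 11) + 7*d - 21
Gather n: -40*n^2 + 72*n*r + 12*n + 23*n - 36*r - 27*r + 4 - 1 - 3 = -40*n^2 + n*(72*r + 35) - 63*r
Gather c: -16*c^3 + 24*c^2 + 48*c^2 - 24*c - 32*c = -16*c^3 + 72*c^2 - 56*c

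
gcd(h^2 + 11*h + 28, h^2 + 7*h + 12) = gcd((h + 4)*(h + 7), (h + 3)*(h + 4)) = h + 4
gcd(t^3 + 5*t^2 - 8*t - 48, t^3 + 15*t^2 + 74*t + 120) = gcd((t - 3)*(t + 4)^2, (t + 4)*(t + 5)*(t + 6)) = t + 4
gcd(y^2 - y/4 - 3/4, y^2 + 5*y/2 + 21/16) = y + 3/4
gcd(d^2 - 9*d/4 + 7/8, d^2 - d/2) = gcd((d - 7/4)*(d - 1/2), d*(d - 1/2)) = d - 1/2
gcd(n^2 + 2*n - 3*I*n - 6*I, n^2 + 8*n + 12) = n + 2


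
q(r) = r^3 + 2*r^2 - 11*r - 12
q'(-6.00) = 73.00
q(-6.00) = -90.00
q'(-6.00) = 73.00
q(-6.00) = -90.00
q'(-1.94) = -7.47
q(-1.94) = 9.57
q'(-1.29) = -11.17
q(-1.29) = 3.37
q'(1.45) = 1.11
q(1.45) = -20.70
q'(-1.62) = -9.61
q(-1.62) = 6.82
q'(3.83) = 48.33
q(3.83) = 31.39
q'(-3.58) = 13.13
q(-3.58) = 7.13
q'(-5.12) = 47.16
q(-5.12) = -37.47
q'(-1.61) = -9.66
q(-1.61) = 6.72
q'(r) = 3*r^2 + 4*r - 11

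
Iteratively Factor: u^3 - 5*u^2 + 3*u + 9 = (u - 3)*(u^2 - 2*u - 3) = (u - 3)*(u + 1)*(u - 3)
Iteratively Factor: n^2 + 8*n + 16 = (n + 4)*(n + 4)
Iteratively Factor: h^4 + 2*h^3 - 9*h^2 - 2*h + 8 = (h - 1)*(h^3 + 3*h^2 - 6*h - 8) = (h - 1)*(h + 1)*(h^2 + 2*h - 8) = (h - 2)*(h - 1)*(h + 1)*(h + 4)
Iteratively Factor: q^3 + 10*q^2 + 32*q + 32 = (q + 2)*(q^2 + 8*q + 16) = (q + 2)*(q + 4)*(q + 4)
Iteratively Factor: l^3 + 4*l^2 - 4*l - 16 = (l - 2)*(l^2 + 6*l + 8) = (l - 2)*(l + 2)*(l + 4)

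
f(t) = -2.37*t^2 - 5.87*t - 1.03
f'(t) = -4.74*t - 5.87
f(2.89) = -37.79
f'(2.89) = -19.57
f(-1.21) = 2.60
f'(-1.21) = -0.13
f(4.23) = -68.27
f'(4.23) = -25.92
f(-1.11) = 2.57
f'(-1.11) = -0.61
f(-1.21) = 2.60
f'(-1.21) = -0.13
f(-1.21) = 2.60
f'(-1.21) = -0.13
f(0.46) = -4.23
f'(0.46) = -8.05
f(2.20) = -25.41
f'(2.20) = -16.30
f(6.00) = -121.57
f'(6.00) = -34.31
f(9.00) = -245.83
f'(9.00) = -48.53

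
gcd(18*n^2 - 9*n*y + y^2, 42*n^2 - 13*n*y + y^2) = -6*n + y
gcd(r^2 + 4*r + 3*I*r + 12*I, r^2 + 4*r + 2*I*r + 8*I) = r + 4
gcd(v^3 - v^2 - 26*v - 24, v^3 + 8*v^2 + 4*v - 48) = v + 4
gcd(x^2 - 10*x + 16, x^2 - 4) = x - 2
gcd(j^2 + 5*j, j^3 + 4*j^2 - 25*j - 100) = j + 5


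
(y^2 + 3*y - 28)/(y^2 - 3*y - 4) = (y + 7)/(y + 1)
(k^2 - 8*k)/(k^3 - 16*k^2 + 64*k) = 1/(k - 8)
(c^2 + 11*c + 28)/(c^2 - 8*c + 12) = (c^2 + 11*c + 28)/(c^2 - 8*c + 12)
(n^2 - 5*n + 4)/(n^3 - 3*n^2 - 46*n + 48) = (n - 4)/(n^2 - 2*n - 48)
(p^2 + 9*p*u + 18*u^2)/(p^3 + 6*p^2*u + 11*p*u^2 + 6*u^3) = (p + 6*u)/(p^2 + 3*p*u + 2*u^2)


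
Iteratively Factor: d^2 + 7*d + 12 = (d + 4)*(d + 3)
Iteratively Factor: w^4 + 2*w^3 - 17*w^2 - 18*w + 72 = (w - 2)*(w^3 + 4*w^2 - 9*w - 36) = (w - 2)*(w + 4)*(w^2 - 9) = (w - 2)*(w + 3)*(w + 4)*(w - 3)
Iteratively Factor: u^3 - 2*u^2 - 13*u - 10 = (u - 5)*(u^2 + 3*u + 2) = (u - 5)*(u + 1)*(u + 2)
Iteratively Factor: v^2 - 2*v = (v - 2)*(v)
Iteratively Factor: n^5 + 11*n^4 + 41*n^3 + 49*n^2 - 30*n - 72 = (n + 4)*(n^4 + 7*n^3 + 13*n^2 - 3*n - 18) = (n + 3)*(n + 4)*(n^3 + 4*n^2 + n - 6) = (n + 3)^2*(n + 4)*(n^2 + n - 2) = (n - 1)*(n + 3)^2*(n + 4)*(n + 2)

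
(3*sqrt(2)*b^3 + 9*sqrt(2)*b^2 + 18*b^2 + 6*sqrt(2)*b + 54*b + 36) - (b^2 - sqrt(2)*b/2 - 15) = 3*sqrt(2)*b^3 + 9*sqrt(2)*b^2 + 17*b^2 + 13*sqrt(2)*b/2 + 54*b + 51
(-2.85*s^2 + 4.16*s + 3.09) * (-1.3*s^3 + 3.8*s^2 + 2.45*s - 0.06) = 3.705*s^5 - 16.238*s^4 + 4.8085*s^3 + 22.105*s^2 + 7.3209*s - 0.1854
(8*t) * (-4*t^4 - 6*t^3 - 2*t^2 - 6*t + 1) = -32*t^5 - 48*t^4 - 16*t^3 - 48*t^2 + 8*t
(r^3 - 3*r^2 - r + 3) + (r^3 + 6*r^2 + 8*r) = 2*r^3 + 3*r^2 + 7*r + 3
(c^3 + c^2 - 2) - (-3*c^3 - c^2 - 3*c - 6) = 4*c^3 + 2*c^2 + 3*c + 4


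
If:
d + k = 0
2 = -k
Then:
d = 2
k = -2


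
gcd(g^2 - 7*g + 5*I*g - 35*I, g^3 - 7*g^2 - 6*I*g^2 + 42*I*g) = g - 7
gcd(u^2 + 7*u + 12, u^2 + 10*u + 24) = u + 4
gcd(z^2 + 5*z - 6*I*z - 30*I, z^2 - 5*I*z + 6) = z - 6*I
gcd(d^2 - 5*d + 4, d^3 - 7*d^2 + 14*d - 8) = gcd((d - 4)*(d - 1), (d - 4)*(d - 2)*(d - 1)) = d^2 - 5*d + 4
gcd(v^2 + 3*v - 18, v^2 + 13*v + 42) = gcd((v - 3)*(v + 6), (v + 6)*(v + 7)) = v + 6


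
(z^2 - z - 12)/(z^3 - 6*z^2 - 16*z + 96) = (z + 3)/(z^2 - 2*z - 24)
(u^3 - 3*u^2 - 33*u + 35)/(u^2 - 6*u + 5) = (u^2 - 2*u - 35)/(u - 5)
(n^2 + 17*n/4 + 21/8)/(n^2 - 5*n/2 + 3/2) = (8*n^2 + 34*n + 21)/(4*(2*n^2 - 5*n + 3))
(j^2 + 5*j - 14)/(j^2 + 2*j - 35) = (j - 2)/(j - 5)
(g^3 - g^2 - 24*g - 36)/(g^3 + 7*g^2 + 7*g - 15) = (g^2 - 4*g - 12)/(g^2 + 4*g - 5)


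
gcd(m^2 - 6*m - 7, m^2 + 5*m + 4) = m + 1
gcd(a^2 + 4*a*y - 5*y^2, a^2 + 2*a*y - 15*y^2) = a + 5*y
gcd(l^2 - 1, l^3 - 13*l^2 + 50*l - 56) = 1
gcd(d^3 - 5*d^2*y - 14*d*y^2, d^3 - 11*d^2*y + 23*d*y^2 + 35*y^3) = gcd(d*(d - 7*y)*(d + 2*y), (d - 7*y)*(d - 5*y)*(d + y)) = -d + 7*y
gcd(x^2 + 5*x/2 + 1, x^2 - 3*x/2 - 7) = x + 2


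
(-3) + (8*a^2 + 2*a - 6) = 8*a^2 + 2*a - 9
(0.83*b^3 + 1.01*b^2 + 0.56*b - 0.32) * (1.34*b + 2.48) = 1.1122*b^4 + 3.4118*b^3 + 3.2552*b^2 + 0.96*b - 0.7936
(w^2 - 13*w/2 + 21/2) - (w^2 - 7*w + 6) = w/2 + 9/2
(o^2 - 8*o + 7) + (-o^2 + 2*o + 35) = 42 - 6*o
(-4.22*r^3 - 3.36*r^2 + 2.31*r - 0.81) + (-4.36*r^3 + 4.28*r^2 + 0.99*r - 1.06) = -8.58*r^3 + 0.92*r^2 + 3.3*r - 1.87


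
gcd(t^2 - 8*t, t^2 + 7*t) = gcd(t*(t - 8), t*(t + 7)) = t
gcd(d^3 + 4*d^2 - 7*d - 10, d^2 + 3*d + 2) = d + 1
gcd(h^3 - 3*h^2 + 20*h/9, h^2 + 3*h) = h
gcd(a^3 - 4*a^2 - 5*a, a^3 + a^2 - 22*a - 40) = a - 5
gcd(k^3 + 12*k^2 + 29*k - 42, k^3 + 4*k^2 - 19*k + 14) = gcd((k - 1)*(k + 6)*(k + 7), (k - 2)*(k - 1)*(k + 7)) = k^2 + 6*k - 7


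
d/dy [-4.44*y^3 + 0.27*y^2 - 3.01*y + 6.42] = -13.32*y^2 + 0.54*y - 3.01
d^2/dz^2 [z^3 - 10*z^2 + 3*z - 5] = 6*z - 20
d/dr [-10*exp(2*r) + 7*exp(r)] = (7 - 20*exp(r))*exp(r)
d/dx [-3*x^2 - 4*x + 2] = -6*x - 4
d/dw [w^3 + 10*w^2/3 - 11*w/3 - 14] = 3*w^2 + 20*w/3 - 11/3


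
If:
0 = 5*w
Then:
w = 0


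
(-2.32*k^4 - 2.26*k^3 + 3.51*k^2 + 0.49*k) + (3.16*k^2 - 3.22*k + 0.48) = -2.32*k^4 - 2.26*k^3 + 6.67*k^2 - 2.73*k + 0.48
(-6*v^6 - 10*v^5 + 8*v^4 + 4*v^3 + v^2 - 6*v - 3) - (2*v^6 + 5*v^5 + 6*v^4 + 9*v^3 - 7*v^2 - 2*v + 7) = -8*v^6 - 15*v^5 + 2*v^4 - 5*v^3 + 8*v^2 - 4*v - 10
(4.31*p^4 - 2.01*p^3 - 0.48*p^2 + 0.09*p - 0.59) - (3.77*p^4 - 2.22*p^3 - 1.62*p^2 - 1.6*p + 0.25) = 0.54*p^4 + 0.21*p^3 + 1.14*p^2 + 1.69*p - 0.84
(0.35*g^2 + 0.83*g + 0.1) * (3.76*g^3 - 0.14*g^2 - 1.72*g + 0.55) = 1.316*g^5 + 3.0718*g^4 - 0.3422*g^3 - 1.2491*g^2 + 0.2845*g + 0.055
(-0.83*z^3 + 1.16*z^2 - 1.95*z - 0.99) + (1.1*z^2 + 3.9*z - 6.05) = -0.83*z^3 + 2.26*z^2 + 1.95*z - 7.04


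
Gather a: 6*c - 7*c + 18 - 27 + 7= -c - 2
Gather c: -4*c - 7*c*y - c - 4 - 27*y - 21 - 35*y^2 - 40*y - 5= c*(-7*y - 5) - 35*y^2 - 67*y - 30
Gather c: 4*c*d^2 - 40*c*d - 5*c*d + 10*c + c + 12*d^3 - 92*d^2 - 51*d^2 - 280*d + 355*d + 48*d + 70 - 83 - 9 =c*(4*d^2 - 45*d + 11) + 12*d^3 - 143*d^2 + 123*d - 22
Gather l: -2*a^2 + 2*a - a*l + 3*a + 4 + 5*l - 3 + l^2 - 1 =-2*a^2 + 5*a + l^2 + l*(5 - a)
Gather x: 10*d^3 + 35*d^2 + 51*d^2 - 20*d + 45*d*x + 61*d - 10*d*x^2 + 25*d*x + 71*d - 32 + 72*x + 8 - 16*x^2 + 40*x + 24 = 10*d^3 + 86*d^2 + 112*d + x^2*(-10*d - 16) + x*(70*d + 112)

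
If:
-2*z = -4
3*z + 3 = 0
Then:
No Solution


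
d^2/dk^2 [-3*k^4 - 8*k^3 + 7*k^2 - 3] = -36*k^2 - 48*k + 14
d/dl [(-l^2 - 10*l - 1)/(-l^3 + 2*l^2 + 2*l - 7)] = (-l^4 - 20*l^3 + 15*l^2 + 18*l + 72)/(l^6 - 4*l^5 + 22*l^3 - 24*l^2 - 28*l + 49)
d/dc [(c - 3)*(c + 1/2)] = 2*c - 5/2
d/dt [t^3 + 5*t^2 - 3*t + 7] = 3*t^2 + 10*t - 3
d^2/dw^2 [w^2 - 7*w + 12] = 2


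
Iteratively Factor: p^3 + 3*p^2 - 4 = (p + 2)*(p^2 + p - 2) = (p - 1)*(p + 2)*(p + 2)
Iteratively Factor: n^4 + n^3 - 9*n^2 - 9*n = (n)*(n^3 + n^2 - 9*n - 9) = n*(n + 1)*(n^2 - 9) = n*(n - 3)*(n + 1)*(n + 3)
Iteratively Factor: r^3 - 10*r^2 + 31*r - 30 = (r - 5)*(r^2 - 5*r + 6) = (r - 5)*(r - 3)*(r - 2)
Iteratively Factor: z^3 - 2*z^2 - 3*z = (z)*(z^2 - 2*z - 3) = z*(z + 1)*(z - 3)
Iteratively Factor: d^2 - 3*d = (d - 3)*(d)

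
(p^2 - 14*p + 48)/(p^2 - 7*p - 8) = (p - 6)/(p + 1)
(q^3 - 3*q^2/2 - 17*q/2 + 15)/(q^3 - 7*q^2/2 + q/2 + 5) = (q + 3)/(q + 1)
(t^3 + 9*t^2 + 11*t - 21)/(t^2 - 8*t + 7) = (t^2 + 10*t + 21)/(t - 7)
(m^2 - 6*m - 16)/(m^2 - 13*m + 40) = (m + 2)/(m - 5)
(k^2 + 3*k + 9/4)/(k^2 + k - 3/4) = (2*k + 3)/(2*k - 1)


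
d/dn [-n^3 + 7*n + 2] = 7 - 3*n^2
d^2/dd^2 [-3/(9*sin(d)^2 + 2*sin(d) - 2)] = 6*(162*sin(d)^4 + 27*sin(d)^3 - 205*sin(d)^2 - 52*sin(d) - 22)/(9*sin(d)^2 + 2*sin(d) - 2)^3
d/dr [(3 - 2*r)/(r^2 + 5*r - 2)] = (2*r^2 - 6*r - 11)/(r^4 + 10*r^3 + 21*r^2 - 20*r + 4)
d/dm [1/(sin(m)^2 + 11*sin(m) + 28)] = -(2*sin(m) + 11)*cos(m)/(sin(m)^2 + 11*sin(m) + 28)^2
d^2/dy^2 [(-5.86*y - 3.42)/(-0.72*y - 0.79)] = (8.88178419700125e-16*y - 3.12048)/(0.72*y + 0.79)^3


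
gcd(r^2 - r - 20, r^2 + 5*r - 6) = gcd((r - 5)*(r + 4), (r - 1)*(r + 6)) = 1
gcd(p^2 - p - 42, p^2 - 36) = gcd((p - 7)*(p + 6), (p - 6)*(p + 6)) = p + 6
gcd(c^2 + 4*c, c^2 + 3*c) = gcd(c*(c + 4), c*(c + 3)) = c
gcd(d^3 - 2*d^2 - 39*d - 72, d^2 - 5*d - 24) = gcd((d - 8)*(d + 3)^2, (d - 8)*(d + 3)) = d^2 - 5*d - 24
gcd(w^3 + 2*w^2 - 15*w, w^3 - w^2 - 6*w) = w^2 - 3*w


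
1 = 1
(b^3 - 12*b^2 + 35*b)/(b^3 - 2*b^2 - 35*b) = (b - 5)/(b + 5)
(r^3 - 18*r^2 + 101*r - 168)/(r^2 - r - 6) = (r^2 - 15*r + 56)/(r + 2)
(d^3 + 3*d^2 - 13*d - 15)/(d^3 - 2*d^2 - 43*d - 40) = (d - 3)/(d - 8)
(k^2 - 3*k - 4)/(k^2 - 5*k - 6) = (k - 4)/(k - 6)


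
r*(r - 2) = r^2 - 2*r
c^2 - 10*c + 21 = (c - 7)*(c - 3)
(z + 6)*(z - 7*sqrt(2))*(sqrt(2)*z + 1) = sqrt(2)*z^3 - 13*z^2 + 6*sqrt(2)*z^2 - 78*z - 7*sqrt(2)*z - 42*sqrt(2)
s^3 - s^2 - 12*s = s*(s - 4)*(s + 3)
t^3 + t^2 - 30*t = t*(t - 5)*(t + 6)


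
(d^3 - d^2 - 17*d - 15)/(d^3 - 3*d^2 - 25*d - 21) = (d - 5)/(d - 7)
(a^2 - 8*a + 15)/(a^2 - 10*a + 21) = (a - 5)/(a - 7)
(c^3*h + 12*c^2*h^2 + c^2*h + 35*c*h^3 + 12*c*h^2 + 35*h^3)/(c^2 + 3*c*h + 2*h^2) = h*(c^3 + 12*c^2*h + c^2 + 35*c*h^2 + 12*c*h + 35*h^2)/(c^2 + 3*c*h + 2*h^2)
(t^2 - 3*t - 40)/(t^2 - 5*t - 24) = (t + 5)/(t + 3)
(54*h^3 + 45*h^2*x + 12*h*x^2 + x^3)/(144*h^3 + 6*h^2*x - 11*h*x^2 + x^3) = (18*h^2 + 9*h*x + x^2)/(48*h^2 - 14*h*x + x^2)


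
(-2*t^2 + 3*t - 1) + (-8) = -2*t^2 + 3*t - 9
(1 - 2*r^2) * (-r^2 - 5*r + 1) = 2*r^4 + 10*r^3 - 3*r^2 - 5*r + 1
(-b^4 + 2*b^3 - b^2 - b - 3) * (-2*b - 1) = 2*b^5 - 3*b^4 + 3*b^2 + 7*b + 3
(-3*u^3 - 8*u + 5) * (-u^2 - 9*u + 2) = 3*u^5 + 27*u^4 + 2*u^3 + 67*u^2 - 61*u + 10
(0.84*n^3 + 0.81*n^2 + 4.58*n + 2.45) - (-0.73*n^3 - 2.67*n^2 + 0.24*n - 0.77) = 1.57*n^3 + 3.48*n^2 + 4.34*n + 3.22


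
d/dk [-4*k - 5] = -4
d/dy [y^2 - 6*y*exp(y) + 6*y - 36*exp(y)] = -6*y*exp(y) + 2*y - 42*exp(y) + 6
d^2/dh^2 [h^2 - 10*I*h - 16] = 2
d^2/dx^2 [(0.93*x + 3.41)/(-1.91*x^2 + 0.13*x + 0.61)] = ((0.93*x + 3.41)*(3.82*x - 0.13)*(7.64*x - 0.26) + (10.6578*x + 12.7844)*(-1.91*x^2 + 0.13*x + 0.61))/(-1.91*x^2 + 0.13*x + 0.61)^3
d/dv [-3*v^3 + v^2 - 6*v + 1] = -9*v^2 + 2*v - 6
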